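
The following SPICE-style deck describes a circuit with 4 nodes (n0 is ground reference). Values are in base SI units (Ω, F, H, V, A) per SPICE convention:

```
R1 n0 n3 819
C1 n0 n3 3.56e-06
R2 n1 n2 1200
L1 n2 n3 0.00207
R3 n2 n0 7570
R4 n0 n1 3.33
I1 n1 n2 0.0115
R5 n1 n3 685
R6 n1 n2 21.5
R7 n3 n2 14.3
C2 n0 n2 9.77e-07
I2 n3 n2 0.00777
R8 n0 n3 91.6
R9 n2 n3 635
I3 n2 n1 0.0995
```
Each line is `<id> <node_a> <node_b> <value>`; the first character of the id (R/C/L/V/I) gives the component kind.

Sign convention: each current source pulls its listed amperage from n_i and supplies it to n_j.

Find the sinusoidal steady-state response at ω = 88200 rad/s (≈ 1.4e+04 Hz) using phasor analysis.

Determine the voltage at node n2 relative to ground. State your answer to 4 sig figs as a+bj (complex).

-0.3441+0.3155j V

Apply KCL at each of the 3 non-ground nodes and solve the resulting linear system.
Node n1: branches {R2, R4, I1, R5, R6, I3} → V_1 = 0.2056+0.04326j
Node n2: branches {R2, L1, R3, I1, R6, R7, C2, I2, R9, I3} → V_2 = -0.3441+0.3155j
Node n3: branches {R1, C1, L1, R5, R7, I2, R8, R9} → V_3 = 0.04861+0.1118j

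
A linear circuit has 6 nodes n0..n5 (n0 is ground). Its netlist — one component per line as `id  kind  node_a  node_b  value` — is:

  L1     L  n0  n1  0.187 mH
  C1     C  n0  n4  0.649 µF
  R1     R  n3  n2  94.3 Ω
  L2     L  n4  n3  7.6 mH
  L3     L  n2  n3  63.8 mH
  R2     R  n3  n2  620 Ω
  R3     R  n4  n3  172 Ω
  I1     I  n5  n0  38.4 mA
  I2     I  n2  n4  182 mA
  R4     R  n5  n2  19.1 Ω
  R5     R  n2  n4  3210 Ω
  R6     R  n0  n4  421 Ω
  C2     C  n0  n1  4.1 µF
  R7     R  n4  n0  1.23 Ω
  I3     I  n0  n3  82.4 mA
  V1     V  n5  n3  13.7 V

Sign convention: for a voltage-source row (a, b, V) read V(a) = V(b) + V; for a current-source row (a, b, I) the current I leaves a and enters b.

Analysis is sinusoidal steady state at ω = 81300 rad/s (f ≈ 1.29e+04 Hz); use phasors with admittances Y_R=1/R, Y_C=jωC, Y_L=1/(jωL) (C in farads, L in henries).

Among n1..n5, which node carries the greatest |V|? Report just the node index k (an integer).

Element admittances at ω=81300 rad/s:
  Y(L1) = 0.000-0.06578j S between n0,n1
  Y(C1) = 0.000+0.05276j S between n0,n4
  Y(R1) = 0.01060+0.000j S between n3,n2
  Y(L2) = 0.000-0.001618j S between n4,n3
  Y(L3) = 0.000-0.0001928j S between n2,n3
  Y(R2) = 0.001613+0.000j S between n3,n2
  Y(R3) = 0.005814+0.000j S between n4,n3
  I1: injects 0.0384 A into n0 (from n5)
  I2: injects 0.182 A into n4 (from n2)
  Y(R4) = 0.05236+0.000j S between n5,n2
  Y(R5) = 0.0003115+0.000j S between n2,n4
  Y(R6) = 0.002375+0.000j S between n0,n4
  Y(C2) = 0.000+0.3333j S between n0,n1
  Y(R7) = 0.8130+0.000j S between n4,n0
  I3: injects 0.0824 A into n3 (from n0)
  V1: constraint V(n5)−V(n3) = 13.7
Assemble and solve the 6×6 MNA system:
  V(n1)=0.000+0.000j  V(n2)=-13.05-5.623j  V(n3)=-21.40-5.675j  V(n4)=0.05374-0.003477j  V(n5)=-7.701-5.675j
  i(V1)=-0.3184+0.002725j

3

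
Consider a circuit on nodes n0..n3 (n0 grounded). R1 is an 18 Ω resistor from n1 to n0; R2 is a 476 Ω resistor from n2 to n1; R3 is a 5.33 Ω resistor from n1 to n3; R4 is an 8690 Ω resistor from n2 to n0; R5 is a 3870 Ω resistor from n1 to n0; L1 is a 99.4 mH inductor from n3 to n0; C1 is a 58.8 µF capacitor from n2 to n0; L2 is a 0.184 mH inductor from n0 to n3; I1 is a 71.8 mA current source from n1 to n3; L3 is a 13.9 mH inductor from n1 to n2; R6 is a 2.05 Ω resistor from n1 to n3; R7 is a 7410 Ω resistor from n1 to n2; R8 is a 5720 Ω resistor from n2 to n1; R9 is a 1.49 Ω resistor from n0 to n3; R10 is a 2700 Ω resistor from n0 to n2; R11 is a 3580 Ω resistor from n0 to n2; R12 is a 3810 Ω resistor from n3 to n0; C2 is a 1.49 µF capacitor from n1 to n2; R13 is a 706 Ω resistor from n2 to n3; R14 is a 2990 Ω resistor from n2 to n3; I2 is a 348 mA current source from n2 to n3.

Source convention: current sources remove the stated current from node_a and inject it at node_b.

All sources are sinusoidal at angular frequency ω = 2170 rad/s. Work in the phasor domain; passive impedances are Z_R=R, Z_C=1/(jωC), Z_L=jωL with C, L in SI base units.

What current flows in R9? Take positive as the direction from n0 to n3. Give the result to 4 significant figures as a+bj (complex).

-0.02654-0.1112j A

MNA unknowns: 3 node voltages V₁..V_3
R1: Y=0.05556+0.000j on G[1,0]
R2: Y=0.002101+0.000j on G[2,1]
R3: Y=0.1876+0.000j on G[1,3]
R4: Y=0.0001151+0.000j on G[2,0]
R5: Y=0.0002584+0.000j on G[1,0]
L1: Y=0.000-0.004636j on G[3,0]
C1: Y=0.000+0.1276j on G[2,0]
L2: Y=0.000-2.505j on G[0,3]
I1: z[1]−=0.0718, z[3]+=0.0718
L3: Y=0.000-0.03315j on G[1,2]
R6: Y=0.4878+0.000j on G[1,3]
R7: Y=0.0001350+0.000j on G[1,2]
R8: Y=0.0001748+0.000j on G[2,1]
R9: Y=0.6711+0.000j on G[0,3]
R10: Y=0.0003704+0.000j on G[0,2]
R11: Y=0.0002793+0.000j on G[0,2]
R12: Y=0.0002625+0.000j on G[3,0]
C2: Y=0.000+0.003233j on G[1,2]
R13: Y=0.001416+0.000j on G[2,3]
R14: Y=0.0003344+0.000j on G[2,3]
I2: z[2]−=0.348, z[3]+=0.348
solve → V1=0.07340+0.1748j, V2=-0.1916+3.497j, V3=0.03955+0.1657j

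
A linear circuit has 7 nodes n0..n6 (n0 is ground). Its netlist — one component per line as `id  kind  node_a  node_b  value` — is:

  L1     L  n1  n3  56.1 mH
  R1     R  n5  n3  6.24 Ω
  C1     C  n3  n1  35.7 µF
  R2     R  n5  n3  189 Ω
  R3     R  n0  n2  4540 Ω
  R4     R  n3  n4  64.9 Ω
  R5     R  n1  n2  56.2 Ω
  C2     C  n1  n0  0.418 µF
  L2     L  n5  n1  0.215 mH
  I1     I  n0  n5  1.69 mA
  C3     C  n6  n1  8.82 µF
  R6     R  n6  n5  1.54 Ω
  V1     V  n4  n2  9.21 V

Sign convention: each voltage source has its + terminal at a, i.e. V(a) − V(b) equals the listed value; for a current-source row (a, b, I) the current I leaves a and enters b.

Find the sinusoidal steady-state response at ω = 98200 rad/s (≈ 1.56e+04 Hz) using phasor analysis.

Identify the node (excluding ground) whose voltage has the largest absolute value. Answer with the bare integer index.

4

MNA unknowns: 6 node voltages V₁..V_6 plus 1 source current (V1)
L1: Y=0.000-0.0001815j on G[1,3]
R1: Y=0.1603+0.000j on G[5,3]
C1: Y=0.000+3.506j on G[3,1]
R2: Y=0.005291+0.000j on G[5,3]
R3: Y=0.0002203+0.000j on G[0,2]
R4: Y=0.01541+0.000j on G[3,4]
R5: Y=0.01779+0.000j on G[1,2]
C2: Y=0.000+0.04105j on G[1,0]
L2: Y=0.000-0.04736j on G[5,1]
I1: z[0]−=0.00169, z[5]+=0.00169
C3: Y=0.000+0.8661j on G[6,1]
R6: Y=0.6494+0.000j on G[6,5]
V1: row V4−V2=9.21, i_V1 at 4,2
solve → V1=0.0003948-0.06395j, V2=-4.245-0.07358j, V3=0.001179-0.08574j, V4=4.965-0.07358j, V5=0.0006506-0.07028j, V6=-0.002548-0.06635j
aux → i_V1=-0.07648-0.0001875j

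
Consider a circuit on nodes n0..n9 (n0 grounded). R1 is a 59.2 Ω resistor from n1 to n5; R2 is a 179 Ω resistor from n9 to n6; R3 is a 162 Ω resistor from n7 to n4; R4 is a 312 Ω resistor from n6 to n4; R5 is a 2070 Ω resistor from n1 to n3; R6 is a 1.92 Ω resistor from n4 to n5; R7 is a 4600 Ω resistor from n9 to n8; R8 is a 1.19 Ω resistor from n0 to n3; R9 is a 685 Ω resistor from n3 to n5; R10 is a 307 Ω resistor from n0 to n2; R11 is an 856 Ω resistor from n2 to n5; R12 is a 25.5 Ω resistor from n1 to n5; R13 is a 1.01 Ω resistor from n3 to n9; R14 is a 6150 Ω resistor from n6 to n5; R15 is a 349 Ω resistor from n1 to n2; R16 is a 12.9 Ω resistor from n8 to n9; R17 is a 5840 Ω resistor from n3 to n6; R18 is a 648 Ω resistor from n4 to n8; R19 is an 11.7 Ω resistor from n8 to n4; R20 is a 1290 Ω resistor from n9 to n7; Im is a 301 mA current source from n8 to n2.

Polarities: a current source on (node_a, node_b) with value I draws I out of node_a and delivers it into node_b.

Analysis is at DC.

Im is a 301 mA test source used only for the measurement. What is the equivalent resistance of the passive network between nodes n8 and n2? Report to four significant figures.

R_eq = 146.9 Ω

MNA unknowns: 9 node voltages V₁..V_9
R1: Y=0.01689 on G[1,5]
R2: Y=0.005587 on G[9,6]
R3: Y=0.006173 on G[7,4]
R4: Y=0.003205 on G[6,4]
R5: Y=0.0004831 on G[1,3]
R6: Y=0.5208 on G[4,5]
R7: Y=0.0002174 on G[9,8]
R8: Y=0.8403 on G[0,3]
R9: Y=0.001460 on G[3,5]
R10: Y=0.003257 on G[0,2]
R11: Y=0.001168 on G[2,5]
R12: Y=0.03922 on G[1,5]
R13: Y=0.9901 on G[3,9]
R14: Y=0.0001626 on G[6,5]
R15: Y=0.002865 on G[1,2]
R16: Y=0.07752 on G[8,9]
R17: Y=0.0001712 on G[3,6]
R18: Y=0.001543 on G[4,8]
R19: Y=0.08547 on G[8,4]
R20: Y=0.0007752 on G[9,7]
Im: z[8]−=0.301, z[2]+=0.301
solve → V1=2.108, V2=42.13, V3=-0.1633, V4=-0.2275, V5=0.08400, V6=-0.2672, V7=-0.2360, V8=-2.090, V9=-0.3033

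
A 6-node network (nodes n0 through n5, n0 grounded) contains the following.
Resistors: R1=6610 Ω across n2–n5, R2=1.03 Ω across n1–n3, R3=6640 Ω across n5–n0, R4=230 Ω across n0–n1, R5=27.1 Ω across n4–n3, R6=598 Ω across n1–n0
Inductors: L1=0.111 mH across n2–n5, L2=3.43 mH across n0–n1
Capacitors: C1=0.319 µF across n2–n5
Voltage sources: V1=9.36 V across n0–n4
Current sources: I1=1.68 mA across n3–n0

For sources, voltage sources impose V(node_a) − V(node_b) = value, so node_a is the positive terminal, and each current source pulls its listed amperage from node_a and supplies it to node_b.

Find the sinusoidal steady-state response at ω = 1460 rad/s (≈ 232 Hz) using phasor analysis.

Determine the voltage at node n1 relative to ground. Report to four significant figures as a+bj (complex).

Element admittances at ω=1460 rad/s:
  Y(R1) = 0.0001513+0.000j S between n2,n5
  Y(R2) = 0.9709+0.000j S between n1,n3
  Y(L1) = 0.000-6.171j S between n2,n5
  Y(R3) = 0.0001506+0.000j S between n5,n0
  Y(R4) = 0.004348+0.000j S between n0,n1
  Y(C1) = 0.000+0.0004657j S between n2,n5
  Y(R5) = 0.03690+0.000j S between n4,n3
  Y(L2) = 0.000-0.1997j S between n0,n1
  Y(R6) = 0.001672+0.000j S between n1,n0
  V1: constraint V(n0)−V(n4) = 9.36
  I1: injects 0.00168 A into n0 (from n3)
Assemble and solve the 6×6 MNA system:
  V(n1)=-0.3341-1.605j  V(n2)=0.000+0.000j  V(n3)=-0.6662-1.546j  V(n4)=-9.360+0.000j  V(n5)=0.000+0.000j
  i(V1)=-0.3208+0.05705j

-0.3341-1.605j V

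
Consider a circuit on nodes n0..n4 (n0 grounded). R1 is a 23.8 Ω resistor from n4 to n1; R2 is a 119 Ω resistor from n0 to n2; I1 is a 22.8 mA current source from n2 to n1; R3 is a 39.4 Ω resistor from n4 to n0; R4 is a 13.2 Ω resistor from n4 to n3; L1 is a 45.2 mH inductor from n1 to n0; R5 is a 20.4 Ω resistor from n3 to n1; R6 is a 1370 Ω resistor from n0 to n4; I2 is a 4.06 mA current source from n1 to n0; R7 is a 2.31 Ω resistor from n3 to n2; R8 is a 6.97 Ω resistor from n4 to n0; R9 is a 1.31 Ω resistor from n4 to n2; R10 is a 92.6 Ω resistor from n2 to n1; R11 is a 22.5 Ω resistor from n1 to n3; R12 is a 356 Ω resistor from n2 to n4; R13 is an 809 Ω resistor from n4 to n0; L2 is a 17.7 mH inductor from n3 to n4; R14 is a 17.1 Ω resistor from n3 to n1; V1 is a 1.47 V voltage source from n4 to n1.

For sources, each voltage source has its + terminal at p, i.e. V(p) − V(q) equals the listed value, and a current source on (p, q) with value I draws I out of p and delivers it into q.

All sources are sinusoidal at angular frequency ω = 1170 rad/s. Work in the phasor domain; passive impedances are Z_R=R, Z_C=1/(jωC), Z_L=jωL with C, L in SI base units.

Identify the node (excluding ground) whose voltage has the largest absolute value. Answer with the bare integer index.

Apply KCL at each of the 4 non-ground nodes and solve the resulting linear system.
Node n1: branches {R1, I1, L1, R5, I2, R10, R11, R14, V1} → V_1 = -1.467-0.1541j
Node n2: branches {R2, I1, R7, R9, R10, R12} → V_2 = -0.1937-0.1684j
Node n3: branches {R4, R5, R7, R11, L2, R14} → V_3 = -0.4609-0.1974j
Node n4: branches {R1, R3, R4, R6, R8, R9, R12, R13, L2, V1} → V_4 = 0.002824-0.1541j
Source currents: i(V1)=-0.2501+0.03447j

1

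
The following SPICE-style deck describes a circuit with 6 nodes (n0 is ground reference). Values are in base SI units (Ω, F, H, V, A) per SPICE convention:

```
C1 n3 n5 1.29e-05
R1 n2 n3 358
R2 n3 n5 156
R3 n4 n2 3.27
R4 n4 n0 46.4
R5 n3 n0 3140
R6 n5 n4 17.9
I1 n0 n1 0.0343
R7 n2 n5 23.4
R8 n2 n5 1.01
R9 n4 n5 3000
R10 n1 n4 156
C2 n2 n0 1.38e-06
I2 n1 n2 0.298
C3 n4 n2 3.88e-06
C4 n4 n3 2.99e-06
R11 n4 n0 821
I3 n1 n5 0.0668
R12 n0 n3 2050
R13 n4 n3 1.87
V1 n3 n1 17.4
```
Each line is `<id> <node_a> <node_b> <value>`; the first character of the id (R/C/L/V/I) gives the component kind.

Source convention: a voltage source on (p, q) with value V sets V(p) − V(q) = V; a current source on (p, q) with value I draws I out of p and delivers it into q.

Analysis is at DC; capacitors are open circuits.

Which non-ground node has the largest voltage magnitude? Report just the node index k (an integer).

1

MNA unknowns: 5 node voltages V₁..V_5 plus 1 source current (V1)
C1: Y=0.000 on G[3,5]
R1: Y=0.002793 on G[2,3]
R2: Y=0.006410 on G[3,5]
R3: Y=0.3058 on G[4,2]
R4: Y=0.02155 on G[4,0]
R5: Y=0.0003185 on G[3,0]
R6: Y=0.05587 on G[5,4]
I1: z[0]−=0.0343, z[1]+=0.0343
R7: Y=0.04274 on G[2,5]
R8: Y=0.9901 on G[2,5]
R9: Y=0.0003333 on G[4,5]
R10: Y=0.006410 on G[1,4]
C2: Y=0.000 on G[2,0]
I2: z[1]−=0.298, z[2]+=0.298
C3: Y=0.000 on G[4,2]
C4: Y=0.000 on G[4,3]
R11: Y=0.001218 on G[4,0]
I3: z[1]−=0.0668, z[5]+=0.0668
R12: Y=0.0004878 on G[0,3]
R13: Y=0.5348 on G[4,3]
V1: row V3−V1=17.4, i_V1 at 3,1
solve → V1=-16.32, V2=2.441, V3=1.085, V4=1.468, V5=2.444
aux → i_V1=0.2165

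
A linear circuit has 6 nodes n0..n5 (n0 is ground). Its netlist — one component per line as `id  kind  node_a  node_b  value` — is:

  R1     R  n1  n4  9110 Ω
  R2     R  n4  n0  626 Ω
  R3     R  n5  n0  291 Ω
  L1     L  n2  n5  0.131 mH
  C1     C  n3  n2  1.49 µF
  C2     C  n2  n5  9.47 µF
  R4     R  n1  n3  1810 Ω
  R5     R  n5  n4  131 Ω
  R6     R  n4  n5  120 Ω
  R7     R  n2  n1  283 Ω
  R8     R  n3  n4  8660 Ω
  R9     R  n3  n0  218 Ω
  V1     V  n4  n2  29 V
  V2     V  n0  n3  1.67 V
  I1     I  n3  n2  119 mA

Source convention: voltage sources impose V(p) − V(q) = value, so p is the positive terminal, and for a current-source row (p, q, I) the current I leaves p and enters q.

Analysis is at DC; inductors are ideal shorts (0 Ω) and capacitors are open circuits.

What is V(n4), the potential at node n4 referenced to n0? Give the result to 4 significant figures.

Element admittances at DC:
  Y(R1) = 0.0001098 S between n1,n4
  Y(R2) = 0.001597 S between n4,n0
  Y(R3) = 0.003436 S between n5,n0
  L1: short n2↔n5 (DC inductor)
  Y(C1) = 0.000 S between n3,n2
  Y(C2) = 0.000 S between n2,n5
  Y(R4) = 0.0005525 S between n1,n3
  Y(R5) = 0.007634 S between n5,n4
  Y(R6) = 0.008333 S between n4,n5
  Y(R7) = 0.003534 S between n2,n1
  Y(R8) = 0.0001155 S between n3,n4
  Y(R9) = 0.004587 S between n3,n0
  V1: constraint V(n4)−V(n2) = 29
  V2: constraint V(n0)−V(n3) = 1.67
  I1: injects 0.119 A into n2 (from n3)
Assemble and solve the 8×8 MNA system:
  V(n1)=11.01  V(n2)=12.06  V(n3)=-1.670  V(n4)=41.06  V(n5)=12.06
  i(L1)=-0.4216  i(V1)=-0.5369  i(V2)=0.09940

41.06 V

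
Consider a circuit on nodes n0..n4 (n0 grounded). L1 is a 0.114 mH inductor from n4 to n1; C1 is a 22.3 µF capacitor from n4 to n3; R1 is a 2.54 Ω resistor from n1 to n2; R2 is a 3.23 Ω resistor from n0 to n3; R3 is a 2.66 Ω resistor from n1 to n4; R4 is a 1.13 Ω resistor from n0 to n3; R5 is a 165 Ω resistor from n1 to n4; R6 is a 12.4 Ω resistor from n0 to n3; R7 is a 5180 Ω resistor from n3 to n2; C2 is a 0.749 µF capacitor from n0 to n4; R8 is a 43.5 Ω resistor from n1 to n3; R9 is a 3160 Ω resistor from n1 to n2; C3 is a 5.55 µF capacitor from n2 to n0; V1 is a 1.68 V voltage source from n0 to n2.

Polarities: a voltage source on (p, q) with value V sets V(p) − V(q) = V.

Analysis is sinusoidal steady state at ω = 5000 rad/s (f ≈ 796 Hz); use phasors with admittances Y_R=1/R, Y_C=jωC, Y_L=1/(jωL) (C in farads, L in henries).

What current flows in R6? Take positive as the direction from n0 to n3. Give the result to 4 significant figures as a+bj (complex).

0.005989+0.009446j A

Apply KCL at each of the 4 non-ground nodes and solve the resulting linear system.
Node n1: branches {L1, R1, R3, R5, R8, R9} → V_1 = -1.436+0.3936j
Node n2: branches {R1, R7, R9, C3, V1} → V_2 = -1.680+0.000j
Node n3: branches {C1, R2, R4, R6, R7, R8} → V_3 = -0.07426-0.1171j
Node n4: branches {L1, C1, R3, R5, C2} → V_4 = -1.519+0.4486j
Source currents: i(V1)=-0.09637-0.2017j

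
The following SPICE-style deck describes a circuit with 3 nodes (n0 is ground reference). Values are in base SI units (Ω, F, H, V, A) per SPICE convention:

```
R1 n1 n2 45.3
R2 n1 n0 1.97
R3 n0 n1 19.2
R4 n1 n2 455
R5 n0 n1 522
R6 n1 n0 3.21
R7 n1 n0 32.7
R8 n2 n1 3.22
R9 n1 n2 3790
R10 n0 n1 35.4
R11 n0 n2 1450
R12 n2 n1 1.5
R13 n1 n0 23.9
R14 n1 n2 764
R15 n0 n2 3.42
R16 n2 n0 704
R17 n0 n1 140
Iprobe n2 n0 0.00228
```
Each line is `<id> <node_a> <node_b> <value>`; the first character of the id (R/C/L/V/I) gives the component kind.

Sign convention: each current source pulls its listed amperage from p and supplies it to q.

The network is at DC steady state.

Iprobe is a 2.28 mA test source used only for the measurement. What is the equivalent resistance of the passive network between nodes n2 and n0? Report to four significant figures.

Apply KCL at each of the 2 non-ground nodes and solve the resulting linear system.
Node n1: branches {R1, R2, R3, R4, R5, R6, R7, R8, R9, R10, R12, R13, R14, R17} → V_1 = -0.001458
Node n2: branches {R1, R4, R8, R9, R11, R12, R14, R15, R16, Iprobe} → V_2 = -0.002884

R_eq = 1.265 Ω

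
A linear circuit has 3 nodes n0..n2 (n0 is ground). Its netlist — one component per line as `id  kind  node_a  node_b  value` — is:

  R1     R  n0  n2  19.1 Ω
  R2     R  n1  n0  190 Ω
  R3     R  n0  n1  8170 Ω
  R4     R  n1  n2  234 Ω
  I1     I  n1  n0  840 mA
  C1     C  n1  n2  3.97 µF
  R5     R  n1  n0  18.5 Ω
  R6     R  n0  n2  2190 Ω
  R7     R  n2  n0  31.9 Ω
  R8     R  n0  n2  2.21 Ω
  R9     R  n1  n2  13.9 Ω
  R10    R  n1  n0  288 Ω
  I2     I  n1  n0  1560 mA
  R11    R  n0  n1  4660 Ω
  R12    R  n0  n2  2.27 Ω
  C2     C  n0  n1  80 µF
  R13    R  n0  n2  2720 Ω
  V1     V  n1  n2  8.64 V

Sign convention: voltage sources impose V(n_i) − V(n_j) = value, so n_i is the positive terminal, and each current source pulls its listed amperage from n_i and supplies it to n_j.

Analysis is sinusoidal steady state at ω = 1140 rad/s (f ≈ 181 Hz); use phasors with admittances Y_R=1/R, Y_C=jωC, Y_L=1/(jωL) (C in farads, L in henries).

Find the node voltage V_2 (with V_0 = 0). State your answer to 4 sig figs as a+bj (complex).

MNA unknowns: 2 node voltages V₁..V_2 plus 1 source current (V1)
R1: Y=0.05236+0.000j on G[0,2]
R2: Y=0.005263+0.000j on G[1,0]
R3: Y=0.0001224+0.000j on G[0,1]
R4: Y=0.004274+0.000j on G[1,2]
I1: z[1]−=0.84, z[0]+=0.84
C1: Y=0.000+0.004526j on G[1,2]
R5: Y=0.05405+0.000j on G[1,0]
R6: Y=0.0004566+0.000j on G[0,2]
R7: Y=0.03135+0.000j on G[2,0]
R8: Y=0.4525+0.000j on G[0,2]
R9: Y=0.07194+0.000j on G[1,2]
R10: Y=0.003472+0.000j on G[1,0]
I2: z[1]−=1.56, z[0]+=1.56
R11: Y=0.0002146+0.000j on G[0,1]
R12: Y=0.4405+0.000j on G[0,2]
C2: Y=0.000+0.09120j on G[0,1]
R13: Y=0.0003676+0.000j on G[0,2]
V1: row V1−V2=8.64, i_V1 at 1,2
solve → V1=5.765-0.5053j, V2=-2.875-0.5053j
aux → i_V1=-3.469-0.5330j

-2.875-0.5053j V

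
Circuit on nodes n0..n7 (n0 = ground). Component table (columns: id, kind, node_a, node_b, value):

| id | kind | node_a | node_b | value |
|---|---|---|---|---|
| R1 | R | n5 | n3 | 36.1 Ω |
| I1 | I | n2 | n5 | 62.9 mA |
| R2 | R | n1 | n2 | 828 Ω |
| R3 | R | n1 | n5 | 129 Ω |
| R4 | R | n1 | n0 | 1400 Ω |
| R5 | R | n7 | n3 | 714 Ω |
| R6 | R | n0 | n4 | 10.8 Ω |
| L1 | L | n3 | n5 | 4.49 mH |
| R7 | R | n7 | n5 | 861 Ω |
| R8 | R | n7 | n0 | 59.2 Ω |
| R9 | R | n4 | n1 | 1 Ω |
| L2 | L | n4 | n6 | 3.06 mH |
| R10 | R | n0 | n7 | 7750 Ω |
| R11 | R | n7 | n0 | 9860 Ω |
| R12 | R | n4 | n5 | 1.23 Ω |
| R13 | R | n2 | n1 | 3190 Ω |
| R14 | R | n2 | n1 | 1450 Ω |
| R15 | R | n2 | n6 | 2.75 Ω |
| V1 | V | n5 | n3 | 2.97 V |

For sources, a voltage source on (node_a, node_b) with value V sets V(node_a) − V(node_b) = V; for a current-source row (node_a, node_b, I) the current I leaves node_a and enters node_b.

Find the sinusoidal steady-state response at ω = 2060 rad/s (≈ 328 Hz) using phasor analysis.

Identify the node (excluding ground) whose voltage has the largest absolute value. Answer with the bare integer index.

3

Apply KCL at each of the 7 non-ground nodes and solve the resulting linear system.
Node n1: branches {R2, R3, R4, R9, R13, R14} → V_1 = 0.03619-0.0008502j
Node n2: branches {I1, R2, R13, R14, R15} → V_2 = -0.1414-0.3916j
Node n3: branches {R1, R5, L1, V1} → V_3 = -2.853-1.494e-06j
Node n4: branches {R6, R9, L2, R12} → V_4 = 0.03599+6.595e-06j
Node n5: branches {R1, I1, R3, L1, R7, R12, V1} → V_5 = 0.1167-1.494e-06j
Node n6: branches {L2, R15} → V_6 = 0.03054-0.3940j
Node n7: branches {R5, R7, R8, R10, R11} → V_7 = -0.1961-1.944e-07j
Source currents: i(V1)=-0.08599+0.3211j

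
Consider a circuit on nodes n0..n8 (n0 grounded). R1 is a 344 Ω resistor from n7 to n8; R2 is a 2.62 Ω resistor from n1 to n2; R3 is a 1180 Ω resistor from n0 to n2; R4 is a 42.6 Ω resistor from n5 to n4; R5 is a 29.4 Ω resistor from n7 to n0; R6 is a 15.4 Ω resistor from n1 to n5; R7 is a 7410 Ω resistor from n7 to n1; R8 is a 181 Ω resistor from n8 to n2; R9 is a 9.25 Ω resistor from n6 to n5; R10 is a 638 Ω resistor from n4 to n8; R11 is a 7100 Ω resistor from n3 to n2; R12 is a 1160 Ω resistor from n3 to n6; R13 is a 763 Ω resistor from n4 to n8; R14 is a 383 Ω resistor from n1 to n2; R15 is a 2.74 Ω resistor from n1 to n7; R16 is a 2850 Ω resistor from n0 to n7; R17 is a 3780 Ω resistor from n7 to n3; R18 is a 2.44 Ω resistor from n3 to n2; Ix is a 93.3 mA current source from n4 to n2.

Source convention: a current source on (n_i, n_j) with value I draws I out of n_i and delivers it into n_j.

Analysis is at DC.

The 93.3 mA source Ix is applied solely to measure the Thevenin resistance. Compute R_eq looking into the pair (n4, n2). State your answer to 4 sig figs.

R_eq = 53.58 Ω

Apply KCL at each of the 8 non-ground nodes and solve the resulting linear system.
Node n1: branches {R2, R6, R7, R14, R15} → V_1 = 0.002619
Node n2: branches {R2, R3, R8, R11, R14, R18, Ix} → V_2 = 0.2224
Node n3: branches {R11, R12, R17, R18} → V_3 = 0.2191
Node n4: branches {R4, R10, R13, Ix} → V_4 = -4.777
Node n5: branches {R4, R6, R9} → V_5 = -1.252
Node n6: branches {R9, R12} → V_6 = -1.241
Node n7: branches {R1, R5, R7, R15, R16, R17} → V_7 = -0.005483
Node n8: branches {R1, R8, R10, R13} → V_8 = -1.108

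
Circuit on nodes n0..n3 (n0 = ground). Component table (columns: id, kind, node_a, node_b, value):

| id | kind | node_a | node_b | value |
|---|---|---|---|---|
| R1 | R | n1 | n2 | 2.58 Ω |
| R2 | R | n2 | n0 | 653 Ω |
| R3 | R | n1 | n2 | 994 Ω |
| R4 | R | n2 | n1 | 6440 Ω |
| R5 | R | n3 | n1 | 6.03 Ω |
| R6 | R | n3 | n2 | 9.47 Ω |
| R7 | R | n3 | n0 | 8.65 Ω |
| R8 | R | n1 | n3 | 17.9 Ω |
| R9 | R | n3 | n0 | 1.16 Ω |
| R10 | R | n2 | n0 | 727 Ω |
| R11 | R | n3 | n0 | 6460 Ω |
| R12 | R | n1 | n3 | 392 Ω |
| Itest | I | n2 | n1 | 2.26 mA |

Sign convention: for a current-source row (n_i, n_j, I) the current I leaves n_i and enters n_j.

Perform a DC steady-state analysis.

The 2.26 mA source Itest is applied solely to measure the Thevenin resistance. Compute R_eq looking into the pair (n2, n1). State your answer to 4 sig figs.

R_eq = 2.165 Ω

Element admittances at DC:
  Y(R1) = 0.3876 S between n1,n2
  Y(R2) = 0.001531 S between n2,n0
  Y(R3) = 0.001006 S between n1,n2
  Y(R4) = 0.0001553 S between n2,n1
  Y(R5) = 0.1658 S between n3,n1
  Y(R6) = 0.1056 S between n3,n2
  Y(R7) = 0.1156 S between n3,n0
  Y(R8) = 0.05587 S between n1,n3
  Y(R9) = 0.8621 S between n3,n0
  Y(R10) = 0.001376 S between n2,n0
  Y(R11) = 0.0001548 S between n3,n0
  Y(R12) = 0.002551 S between n1,n3
  Itest: injects 0.00226 A into n1 (from n2)
Assemble and solve the 3×3 MNA system:
  V(n1)=0.001605  V(n2)=-0.003288  V(n3)=9.774e-06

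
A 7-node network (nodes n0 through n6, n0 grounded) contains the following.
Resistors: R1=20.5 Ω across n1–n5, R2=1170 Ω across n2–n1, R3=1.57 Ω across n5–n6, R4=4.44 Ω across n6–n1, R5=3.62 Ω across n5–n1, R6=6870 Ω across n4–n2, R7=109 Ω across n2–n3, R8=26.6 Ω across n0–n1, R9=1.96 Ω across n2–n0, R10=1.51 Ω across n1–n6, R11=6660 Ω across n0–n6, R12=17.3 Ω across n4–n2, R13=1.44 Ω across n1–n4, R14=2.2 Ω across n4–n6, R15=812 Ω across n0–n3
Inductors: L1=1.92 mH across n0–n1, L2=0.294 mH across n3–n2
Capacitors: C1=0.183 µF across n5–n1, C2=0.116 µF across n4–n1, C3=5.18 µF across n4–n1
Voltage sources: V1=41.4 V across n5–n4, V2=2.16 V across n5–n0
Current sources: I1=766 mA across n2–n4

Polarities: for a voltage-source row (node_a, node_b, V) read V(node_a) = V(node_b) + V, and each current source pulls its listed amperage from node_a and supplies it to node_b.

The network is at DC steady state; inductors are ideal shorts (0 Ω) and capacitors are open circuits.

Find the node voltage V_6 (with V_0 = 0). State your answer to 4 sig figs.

MNA unknowns: 6 node voltages V₁..V_6 plus 4 source currents (L1, L2, V1, V2)
R1: Y=0.04878 on G[1,5]
R2: Y=0.0008547 on G[2,1]
R3: Y=0.6369 on G[5,6]
R4: Y=0.2252 on G[6,1]
R5: Y=0.2762 on G[5,1]
L1: row V0−V1=0, i_L1 at 0,1
R6: Y=0.0001456 on G[4,2]
C1: Y=0.000 on G[5,1]
R7: Y=0.009174 on G[2,3]
C2: Y=0.000 on G[4,1]
R8: Y=0.03759 on G[0,1]
R9: Y=0.5102 on G[2,0]
L2: row V3−V2=0, i_L2 at 3,2
R10: Y=0.6623 on G[1,6]
R11: Y=0.0001502 on G[0,6]
C3: Y=0.000 on G[4,1]
R12: Y=0.05780 on G[4,2]
R13: Y=0.6944 on G[1,4]
R14: Y=0.4545 on G[4,6]
R15: Y=0.001232 on G[0,3]
V1: row V5−V4=41.4, i_V1 at 5,4
V2: row V5−V0=2.16, i_V2 at 5,0
I1: z[2]−=0.766, z[4]+=0.766
solve → V1=0.000, V2=-5.331, V3=-5.331, V4=-39.24, V5=2.160, V6=-8.317
aux → i_L1=33.93, i_L2=0.006565, i_V1=-44.04, i_V2=36.66

-8.317 V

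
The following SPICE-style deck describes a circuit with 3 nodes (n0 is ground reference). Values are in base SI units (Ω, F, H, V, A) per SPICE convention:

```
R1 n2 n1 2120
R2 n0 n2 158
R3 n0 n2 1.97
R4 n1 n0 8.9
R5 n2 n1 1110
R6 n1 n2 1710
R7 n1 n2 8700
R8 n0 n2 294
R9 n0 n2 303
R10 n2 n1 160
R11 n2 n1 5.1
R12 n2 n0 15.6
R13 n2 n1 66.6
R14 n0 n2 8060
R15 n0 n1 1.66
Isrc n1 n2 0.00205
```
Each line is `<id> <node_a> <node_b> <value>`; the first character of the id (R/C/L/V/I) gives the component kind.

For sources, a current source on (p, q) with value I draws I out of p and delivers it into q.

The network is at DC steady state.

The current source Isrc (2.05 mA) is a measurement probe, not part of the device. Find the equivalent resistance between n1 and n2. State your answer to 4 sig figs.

Apply KCL at each of the 2 non-ground nodes and solve the resulting linear system.
Node n1: branches {R1, R4, R5, R6, R7, R10, R11, R13, R15, Isrc} → V_1 = -0.001705
Node n2: branches {R1, R2, R3, R5, R6, R7, R8, R9, R10, R11, R12, R13, R14, Isrc} → V_2 = 0.002084

R_eq = 1.848 Ω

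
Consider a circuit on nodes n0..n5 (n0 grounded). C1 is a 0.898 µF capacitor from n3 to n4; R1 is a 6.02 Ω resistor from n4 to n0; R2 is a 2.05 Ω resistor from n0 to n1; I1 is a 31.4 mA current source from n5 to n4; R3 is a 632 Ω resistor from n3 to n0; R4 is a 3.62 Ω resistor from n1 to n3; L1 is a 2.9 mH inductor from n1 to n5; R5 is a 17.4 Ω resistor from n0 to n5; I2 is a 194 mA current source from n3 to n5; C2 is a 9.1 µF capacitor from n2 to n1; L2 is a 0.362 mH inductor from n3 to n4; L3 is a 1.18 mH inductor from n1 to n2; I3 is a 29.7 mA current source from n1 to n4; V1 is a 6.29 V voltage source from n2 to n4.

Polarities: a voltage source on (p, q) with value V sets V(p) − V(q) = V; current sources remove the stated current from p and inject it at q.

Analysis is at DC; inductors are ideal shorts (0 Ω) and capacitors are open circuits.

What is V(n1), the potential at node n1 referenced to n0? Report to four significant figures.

MNA unknowns: 5 node voltages V₁..V_5 plus 4 source currents (L1, L2, L3, V1)
C1: Y=0.000 on G[3,4]
R1: Y=0.1661 on G[4,0]
R2: Y=0.4878 on G[0,1]
I1: z[5]−=0.0314, z[4]+=0.0314
R3: Y=0.001582 on G[3,0]
R4: Y=0.2762 on G[1,3]
L1: row V1−V5=0, i_L1 at 1,5
R5: Y=0.05747 on G[0,5]
I2: z[3]−=0.194, z[5]+=0.194
C2: Y=0.000 on G[2,1]
L2: row V3−V4=0, i_L2 at 3,4
L3: row V1−V2=0, i_L3 at 1,2
I3: z[1]−=0.0297, z[4]+=0.0297
V1: row V2−V4=6.29, i_V1 at 2,4
solve → V1=1.479, V2=1.479, V3=-4.811, V4=-4.811, V5=1.479
aux → i_L1=-0.07757, i_L2=1.551, i_L3=-2.411, i_V1=-2.411

1.479 V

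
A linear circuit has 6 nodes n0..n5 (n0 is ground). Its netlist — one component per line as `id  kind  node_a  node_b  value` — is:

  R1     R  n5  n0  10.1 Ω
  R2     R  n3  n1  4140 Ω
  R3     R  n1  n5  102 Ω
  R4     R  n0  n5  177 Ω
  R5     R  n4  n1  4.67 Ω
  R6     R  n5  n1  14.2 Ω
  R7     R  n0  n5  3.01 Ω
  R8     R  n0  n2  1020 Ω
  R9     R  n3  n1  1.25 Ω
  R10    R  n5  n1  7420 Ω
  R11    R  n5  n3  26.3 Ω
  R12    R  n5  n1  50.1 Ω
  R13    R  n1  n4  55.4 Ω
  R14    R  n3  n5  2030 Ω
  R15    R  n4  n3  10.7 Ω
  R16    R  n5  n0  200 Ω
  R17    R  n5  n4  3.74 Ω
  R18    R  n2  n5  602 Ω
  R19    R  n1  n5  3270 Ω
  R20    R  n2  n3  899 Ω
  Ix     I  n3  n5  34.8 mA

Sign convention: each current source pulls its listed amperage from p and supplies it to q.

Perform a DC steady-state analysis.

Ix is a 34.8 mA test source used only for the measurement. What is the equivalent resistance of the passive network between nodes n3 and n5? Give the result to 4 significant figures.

R_eq = 4.060 Ω

MNA unknowns: 5 node voltages V₁..V_5
R1: Y=0.09901 on G[5,0]
R2: Y=0.0002415 on G[3,1]
R3: Y=0.009804 on G[1,5]
R4: Y=0.005650 on G[0,5]
R5: Y=0.2141 on G[4,1]
R6: Y=0.07042 on G[5,1]
R7: Y=0.3322 on G[0,5]
R8: Y=0.0009804 on G[0,2]
R9: Y=0.8000 on G[3,1]
R10: Y=0.0001348 on G[5,1]
R11: Y=0.03802 on G[5,3]
R12: Y=0.01996 on G[5,1]
R13: Y=0.01805 on G[1,4]
R14: Y=0.0004926 on G[3,5]
R15: Y=0.09346 on G[4,3]
R16: Y=0.005000 on G[5,0]
R17: Y=0.2674 on G[5,4]
R18: Y=0.001661 on G[2,5]
R19: Y=0.0003058 on G[1,5]
R20: Y=0.001112 on G[2,3]
Ix: z[3]−=0.0348, z[5]+=0.0348
solve → V1=-0.1134, V2=-0.04180, V3=-0.1412, V4=-0.06659, V5=9.274e-05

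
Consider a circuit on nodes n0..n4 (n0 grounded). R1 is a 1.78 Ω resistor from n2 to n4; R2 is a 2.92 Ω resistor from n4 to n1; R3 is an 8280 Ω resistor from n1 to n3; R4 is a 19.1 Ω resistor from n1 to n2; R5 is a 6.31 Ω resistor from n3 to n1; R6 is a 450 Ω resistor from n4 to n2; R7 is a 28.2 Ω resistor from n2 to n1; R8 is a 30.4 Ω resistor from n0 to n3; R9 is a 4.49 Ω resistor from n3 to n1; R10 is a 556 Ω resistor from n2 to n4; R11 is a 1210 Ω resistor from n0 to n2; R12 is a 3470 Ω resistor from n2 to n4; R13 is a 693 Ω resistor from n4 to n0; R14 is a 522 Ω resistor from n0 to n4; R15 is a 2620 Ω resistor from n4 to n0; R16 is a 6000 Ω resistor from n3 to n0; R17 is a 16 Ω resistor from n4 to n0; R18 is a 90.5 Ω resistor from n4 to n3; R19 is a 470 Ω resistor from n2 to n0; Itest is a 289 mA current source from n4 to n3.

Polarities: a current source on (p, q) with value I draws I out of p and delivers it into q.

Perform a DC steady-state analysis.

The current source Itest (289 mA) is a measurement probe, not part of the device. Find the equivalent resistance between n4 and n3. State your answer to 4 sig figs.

Apply KCL at each of the 4 non-ground nodes and solve the resulting linear system.
Node n1: branches {R2, R3, R4, R5, R7, R9} → V_1 = 0.1883
Node n2: branches {R1, R4, R6, R7, R10, R11, R12, R19} → V_2 = -0.3227
Node n3: branches {R3, R5, R8, R9, R16, R18, Itest} → V_3 = 0.8376
Node n4: branches {R1, R2, R6, R10, R12, R13, R14, R15, R17, R18, Itest} → V_4 = -0.4037

R_eq = 4.295 Ω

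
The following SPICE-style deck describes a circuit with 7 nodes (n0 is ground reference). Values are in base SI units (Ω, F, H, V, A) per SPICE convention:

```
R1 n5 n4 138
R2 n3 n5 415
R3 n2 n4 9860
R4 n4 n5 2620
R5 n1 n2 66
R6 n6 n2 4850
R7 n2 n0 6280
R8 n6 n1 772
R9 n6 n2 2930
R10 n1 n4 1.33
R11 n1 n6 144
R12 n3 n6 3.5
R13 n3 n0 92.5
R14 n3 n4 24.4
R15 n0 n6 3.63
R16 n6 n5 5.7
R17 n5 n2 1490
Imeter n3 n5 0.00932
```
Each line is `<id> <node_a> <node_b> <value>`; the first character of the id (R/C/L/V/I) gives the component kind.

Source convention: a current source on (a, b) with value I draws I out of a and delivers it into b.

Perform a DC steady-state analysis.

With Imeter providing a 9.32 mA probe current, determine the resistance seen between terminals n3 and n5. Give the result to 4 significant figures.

Apply KCL at each of the 6 non-ground nodes and solve the resulting linear system.
Node n1: branches {R5, R8, R10, R11} → V_1 = -0.01202
Node n2: branches {R3, R5, R6, R7, R9, R17} → V_2 = -0.008965
Node n3: branches {R2, R12, R13, R14, Imeter} → V_3 = -0.02762
Node n4: branches {R1, R3, R4, R10, R14} → V_4 = -0.01223
Node n5: branches {R1, R2, R4, R16, R17, Imeter} → V_5 = 0.05020
Node n6: branches {R6, R8, R9, R11, R12, R15, R16} → V_6 = 0.001089

R_eq = 8.350 Ω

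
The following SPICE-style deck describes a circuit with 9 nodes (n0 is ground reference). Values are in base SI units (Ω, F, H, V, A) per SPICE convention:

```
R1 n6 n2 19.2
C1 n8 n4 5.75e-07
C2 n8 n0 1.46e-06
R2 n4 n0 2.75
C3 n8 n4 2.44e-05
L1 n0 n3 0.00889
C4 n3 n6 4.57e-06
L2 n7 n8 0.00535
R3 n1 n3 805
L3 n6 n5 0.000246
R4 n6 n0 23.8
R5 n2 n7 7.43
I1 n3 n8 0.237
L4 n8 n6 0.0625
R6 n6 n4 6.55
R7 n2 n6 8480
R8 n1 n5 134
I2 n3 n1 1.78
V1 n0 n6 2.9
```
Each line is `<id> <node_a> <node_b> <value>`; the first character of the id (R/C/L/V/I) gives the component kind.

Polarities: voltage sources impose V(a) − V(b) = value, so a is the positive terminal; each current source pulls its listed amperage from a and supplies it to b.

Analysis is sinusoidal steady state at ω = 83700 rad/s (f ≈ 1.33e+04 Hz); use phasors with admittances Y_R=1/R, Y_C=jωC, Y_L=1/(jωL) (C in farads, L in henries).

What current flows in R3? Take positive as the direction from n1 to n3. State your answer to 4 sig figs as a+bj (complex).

Element admittances at ω=83700 rad/s:
  Y(R1) = 0.05208+0.000j S between n6,n2
  Y(C1) = 0.000+0.04813j S between n8,n4
  Y(C2) = 0.000+0.1222j S between n8,n0
  Y(R2) = 0.3636+0.000j S between n4,n0
  Y(C3) = 0.000+2.042j S between n8,n4
  Y(L1) = 0.000-0.001344j S between n0,n3
  Y(C4) = 0.000+0.3825j S between n3,n6
  Y(L2) = 0.000-0.002233j S between n7,n8
  Y(R3) = 0.001242+0.000j S between n1,n3
  Y(L3) = 0.000-0.04857j S between n6,n5
  Y(R4) = 0.04202+0.000j S between n6,n0
  Y(R5) = 0.1346+0.000j S between n2,n7
  I1: injects 0.237 A into n8 (from n3)
  Y(L4) = 0.000-0.0001912j S between n8,n6
  Y(R6) = 0.1527+0.000j S between n6,n4
  Y(R7) = 0.0001179+0.000j S between n2,n6
  Y(R8) = 0.007463+0.000j S between n1,n5
  I2: injects 1.78 A into n1 (from n3)
  V1: constraint V(n0)−V(n6) = 2.9
Assemble and solve the 9×9 MNA system:
  V(n1)=202.1+27.59j  V(n2)=-2.894-0.1076j  V(n3)=-2.835+4.624j  V(n4)=-0.4018+0.1010j  V(n5)=-2.313+31.41j  V(n6)=-2.900+0.000j  V(n7)=-2.892-0.1493j  V(n8)=-0.3769-0.01154j
  i(V1)=-0.2603-0.005513j

0.2546+0.02853j A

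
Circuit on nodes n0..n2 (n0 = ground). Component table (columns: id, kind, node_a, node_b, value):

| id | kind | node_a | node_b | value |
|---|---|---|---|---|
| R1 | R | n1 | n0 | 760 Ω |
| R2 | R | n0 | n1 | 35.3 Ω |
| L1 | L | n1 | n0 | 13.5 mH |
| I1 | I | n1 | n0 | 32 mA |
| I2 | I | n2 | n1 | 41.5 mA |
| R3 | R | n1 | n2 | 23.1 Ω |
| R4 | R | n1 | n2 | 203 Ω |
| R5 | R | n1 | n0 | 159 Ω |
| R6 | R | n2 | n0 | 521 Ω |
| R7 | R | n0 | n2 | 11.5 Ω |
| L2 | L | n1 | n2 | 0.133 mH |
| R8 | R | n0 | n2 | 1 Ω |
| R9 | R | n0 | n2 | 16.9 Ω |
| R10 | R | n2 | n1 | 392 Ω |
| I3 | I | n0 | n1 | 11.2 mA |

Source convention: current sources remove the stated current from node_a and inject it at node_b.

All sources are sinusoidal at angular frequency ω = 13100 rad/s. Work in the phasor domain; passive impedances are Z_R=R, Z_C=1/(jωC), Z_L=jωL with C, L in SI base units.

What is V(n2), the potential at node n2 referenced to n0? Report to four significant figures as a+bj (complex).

-0.01790-0.001152j V

Element admittances at ω=13100 rad/s:
  Y(R1) = 0.001316+0.000j S between n1,n0
  Y(R2) = 0.02833+0.000j S between n0,n1
  Y(L1) = 0.000-0.005655j S between n1,n0
  I1: injects 0.032 A into n0 (from n1)
  I2: injects 0.0415 A into n1 (from n2)
  Y(R3) = 0.04329+0.000j S between n1,n2
  Y(R4) = 0.004926+0.000j S between n1,n2
  Y(R5) = 0.006289+0.000j S between n1,n0
  Y(R6) = 0.001919+0.000j S between n2,n0
  Y(R7) = 0.08696+0.000j S between n0,n2
  Y(L2) = 0.000-0.5740j S between n1,n2
  Y(R8) = 1.000+0.000j S between n0,n2
  Y(R9) = 0.05917+0.000j S between n0,n2
  Y(R10) = 0.002551+0.000j S between n2,n1
  I3: injects 0.0112 A into n1 (from n0)
Assemble and solve the 2×2 MNA system:
  V(n1)=-0.01241+0.03486j  V(n2)=-0.01790-0.001152j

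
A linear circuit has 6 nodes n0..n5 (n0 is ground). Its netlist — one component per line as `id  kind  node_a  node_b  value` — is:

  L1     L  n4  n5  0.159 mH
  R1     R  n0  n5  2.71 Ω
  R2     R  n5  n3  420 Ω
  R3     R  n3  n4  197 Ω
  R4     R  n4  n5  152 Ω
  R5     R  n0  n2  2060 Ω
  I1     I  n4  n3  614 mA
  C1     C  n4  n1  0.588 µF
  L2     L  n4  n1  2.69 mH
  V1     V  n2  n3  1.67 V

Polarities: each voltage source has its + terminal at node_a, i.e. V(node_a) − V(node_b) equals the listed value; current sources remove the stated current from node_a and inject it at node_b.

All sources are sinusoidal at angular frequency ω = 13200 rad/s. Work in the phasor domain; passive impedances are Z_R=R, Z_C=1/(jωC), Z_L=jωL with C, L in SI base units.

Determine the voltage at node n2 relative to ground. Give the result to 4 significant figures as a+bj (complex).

78.77-0.2974j V

Apply KCL at each of the 5 non-ground nodes and solve the resulting linear system.
Node n1: branches {C1, L2} → V_1 = -0.1119-0.4656j
Node n2: branches {R5, V1} → V_2 = 78.77-0.2974j
Node n3: branches {R2, R3, I1, V1} → V_3 = 77.10-0.2974j
Node n4: branches {L1, R3, R4, I1, C1, L2} → V_4 = -0.1119-0.4656j
Node n5: branches {L1, R1, R2, R4} → V_5 = -0.1036+0.0003913j
Source currents: i(V1)=-0.03824+0.0001444j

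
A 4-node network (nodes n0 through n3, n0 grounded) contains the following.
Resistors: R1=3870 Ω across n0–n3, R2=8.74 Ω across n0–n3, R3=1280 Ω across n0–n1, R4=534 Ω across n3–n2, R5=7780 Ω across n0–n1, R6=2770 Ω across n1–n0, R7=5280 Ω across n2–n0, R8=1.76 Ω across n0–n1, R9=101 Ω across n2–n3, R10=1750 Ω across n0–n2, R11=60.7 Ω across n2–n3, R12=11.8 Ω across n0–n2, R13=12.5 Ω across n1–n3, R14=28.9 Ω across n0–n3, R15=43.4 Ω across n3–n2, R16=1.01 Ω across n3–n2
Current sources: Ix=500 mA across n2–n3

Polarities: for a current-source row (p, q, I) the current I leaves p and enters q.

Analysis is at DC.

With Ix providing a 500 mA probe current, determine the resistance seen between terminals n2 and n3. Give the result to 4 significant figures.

R_eq = 0.9067 Ω

Apply KCL at each of the 3 non-ground nodes and solve the resulting linear system.
Node n1: branches {R3, R5, R6, R8, R13} → V_1 = 0.01566
Node n2: branches {R4, R7, R9, R10, R11, R12, R15, R16, Ix} → V_2 = -0.3262
Node n3: branches {R1, R2, R4, R9, R11, R13, R14, R15, R16, Ix} → V_3 = 0.1271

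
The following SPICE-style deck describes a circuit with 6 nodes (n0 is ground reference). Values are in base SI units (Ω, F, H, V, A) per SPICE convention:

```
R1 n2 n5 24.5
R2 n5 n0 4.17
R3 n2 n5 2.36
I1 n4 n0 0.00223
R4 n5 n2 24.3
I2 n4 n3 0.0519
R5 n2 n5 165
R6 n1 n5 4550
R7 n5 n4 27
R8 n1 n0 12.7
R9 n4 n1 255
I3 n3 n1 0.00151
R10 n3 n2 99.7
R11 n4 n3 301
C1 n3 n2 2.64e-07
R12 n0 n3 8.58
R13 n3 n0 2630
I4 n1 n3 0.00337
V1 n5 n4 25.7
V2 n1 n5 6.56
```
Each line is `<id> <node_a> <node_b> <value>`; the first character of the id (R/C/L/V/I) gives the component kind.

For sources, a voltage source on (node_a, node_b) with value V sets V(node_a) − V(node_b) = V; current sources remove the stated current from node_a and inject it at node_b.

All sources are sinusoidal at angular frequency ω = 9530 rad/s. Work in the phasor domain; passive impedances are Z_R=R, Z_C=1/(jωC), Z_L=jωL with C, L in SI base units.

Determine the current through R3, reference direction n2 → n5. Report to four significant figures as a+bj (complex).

0.008944+0.001967j A

Apply KCL at each of the 5 non-ground nodes and solve the resulting linear system.
Node n1: branches {R6, R8, R9, I3, I4, V2} → V_1 = 5.076+0.007177j
Node n2: branches {R1, R3, R4, R5, R10, C1} → V_2 = -1.463+0.01182j
Node n3: branches {I2, I3, R10, R11, C1, R12, R13, I4} → V_3 = -0.3938-0.01955j
Node n4: branches {I1, I2, R7, R9, R11, V1} → V_4 = -27.18+0.007177j
Node n5: branches {R1, R2, R3, R4, R5, R6, R7, V1, V2} → V_5 = -1.484+0.007177j
Source currents: i(V1)=-1.113+8.880e-05j, i(V2)=-0.5295-0.0005651j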